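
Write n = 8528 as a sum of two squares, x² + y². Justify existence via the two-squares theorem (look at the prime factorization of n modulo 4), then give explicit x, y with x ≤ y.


Step 1: Factor n = 8528 = 2^4 · 13 · 41.
Step 2: Check the mod-4 condition on each prime factor: 2 = 2 (special); 13 ≡ 1 (mod 4), exponent 1; 41 ≡ 1 (mod 4), exponent 1.
All primes ≡ 3 (mod 4) appear to even exponent (or don't appear), so by the two-squares theorem n IS expressible as a sum of two squares.
Step 3: Build a representation. Group n = k² · m with k = 4 and m = 13 · 41 = 533 (a product of primes ≡ 1 (mod 4)); a representation of m scales to one of n via (k·x)² + (k·y)² = k²(x² + y²). Each prime p ≡ 1 (mod 4) is itself a sum of two squares; find a² by testing p − a² for a perfect square:
  13: 13 − 1² = 12, 13 − 2² = 9 = 3² ⇒ 13 = 2² + 3².
  41: 41 − 1² = 40, 41 − 2² = 37, 41 − 3² = 32, 41 − 4² = 25 = 5² ⇒ 41 = 4² + 5².
  Combine using the Brahmagupta–Fibonacci identity (a² + b²)(c² + d²) = (ac − bd)² + (ad + bc)² = (ac + bd)² + (ad − bc)²:
  13 · 41 = 533: from (2² + 3²)(4² + 5²), take (2·4 − 3·5, 2·5 + 3·4) = (8 − 15, 10 + 12) = (-7, 22); dropping signs (only squares matter) gives (7, 22); check 7² + 22² = 49 + 484 = 533 ✓.
  Scale by k = 4: (4·7, 4·22) = (28, 88).
Step 4: Order so x ≤ y and verify: 28² + 88² = 784 + 7744 = 8528 = n. ✓

n = 8528 = 28² + 88² (one valid representation with x ≤ y).


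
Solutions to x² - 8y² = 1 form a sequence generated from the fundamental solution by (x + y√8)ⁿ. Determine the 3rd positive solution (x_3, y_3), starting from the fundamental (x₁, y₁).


Step 1: Find the fundamental solution (x₁, y₁) of x² - 8y² = 1.
  Expand √8 as a continued fraction. a₀ = ⌊√8⌋ = 2; iterate m_{k+1} = d_k·a_k − m_k, d_{k+1} = (8 − m_{k+1}²)/d_k, a_{k+1} = ⌊(a₀ + m_{k+1})/d_{k+1}⌋ (starting m₀ = 0, d₀ = 1), with convergents p_k = a_k·p_{k-1} + p_{k-2}, q_k = a_k·q_{k-1} + q_{k-2} (p₋₁ = 1, q₋₁ = 0):
  k = 0: a₀ = 2; p₀/q₀ = 2/1; p₀² − 8·q₀² = 4 − 8 = -4.
  k = 1: m = 2, d = 4, a = ⌊(2 + 2)/4⌋ = 1; p/q = (1·2 + 1)/(1·1 + 0) = 3/1; p² − 8·q² = 9 − 8 = 1.
  The first convergent with p² − 8·q² = 1 gives the fundamental solution (x₁, y₁) = (3, 1).
Step 2: Apply the recurrence (x_{n+1}, y_{n+1}) = (x₁x_n + 8y₁y_n, x₁y_n + y₁x_n) repeatedly.
  From (x_1, y_1) = (3, 1): x_2 = 3·3 + 8·1·1 = 17; y_2 = 3·1 + 1·3 = 6.
  From (x_2, y_2) = (17, 6): x_3 = 3·17 + 8·1·6 = 99; y_3 = 3·6 + 1·17 = 35.
Step 3: Verify x_3² - 8·y_3² = 9801 - 9800 = 1 (should be 1). ✓

(x_1, y_1) = (3, 1); (x_3, y_3) = (99, 35).


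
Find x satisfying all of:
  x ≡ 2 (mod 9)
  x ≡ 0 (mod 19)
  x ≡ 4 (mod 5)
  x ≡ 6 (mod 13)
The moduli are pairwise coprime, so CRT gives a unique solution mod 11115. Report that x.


Product of moduli M = 9 · 19 · 5 · 13 = 11115.
Merge one congruence at a time:
  Start: x ≡ 2 (mod 9).
  Combine with x ≡ 0 (mod 19); new modulus lcm = 171.
    Write x = 2 + 9·t and substitute into x ≡ 0 (mod 19): 9·t ≡ 0 − 2 = -2 (mod 19).
    Reduce coefficients mod 19: 9·t ≡ 17 (mod 19).
    The inverse of 9 mod 19 is 17 (since 9·17 = 153 = 8·19 + 1), so t ≡ 17·17 = 289 ≡ 4 (mod 19).
    Then x = 2 + 9·4 = 38, valid modulo lcm(9, 19) = 171: x ≡ 38 (mod 171).
  Combine with x ≡ 4 (mod 5); new modulus lcm = 855.
    Write x = 38 + 171·t and substitute into x ≡ 4 (mod 5): 171·t ≡ 4 − 38 = -34 (mod 5).
    Reduce coefficients mod 5: 1·t ≡ 1 (mod 5).
    So t ≡ 1 (mod 5).
    Then x = 38 + 171·1 = 209, valid modulo lcm(171, 5) = 855: x ≡ 209 (mod 855).
  Combine with x ≡ 6 (mod 13); new modulus lcm = 11115.
    Write x = 209 + 855·t and substitute into x ≡ 6 (mod 13): 855·t ≡ 6 − 209 = -203 (mod 13).
    Reduce coefficients mod 13: 10·t ≡ 5 (mod 13).
    The inverse of 10 mod 13 is 4 (since 10·4 = 40 = 3·13 + 1), so t ≡ 4·5 = 20 ≡ 7 (mod 13).
    Then x = 209 + 855·7 = 6194, valid modulo lcm(855, 13) = 11115: x ≡ 6194 (mod 11115).
Verify against each original: 6194 mod 9 = 2, 6194 mod 19 = 0, 6194 mod 5 = 4, 6194 mod 13 = 6.

x ≡ 6194 (mod 11115).


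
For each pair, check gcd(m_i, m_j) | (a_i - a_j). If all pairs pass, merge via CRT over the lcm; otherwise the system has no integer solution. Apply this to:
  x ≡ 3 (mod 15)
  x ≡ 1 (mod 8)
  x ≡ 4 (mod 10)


Moduli 15, 8, 10 are not pairwise coprime, so CRT works modulo lcm(m_i) when all pairwise compatibility conditions hold.
Pairwise compatibility: gcd(m_i, m_j) must divide a_i - a_j for every pair.
Merge one congruence at a time:
  Start: x ≡ 3 (mod 15).
  Combine with x ≡ 1 (mod 8): gcd(15, 8) = 1; 1 - 3 = -2, which IS divisible by 1, so compatible.
    Write x = 3 + 15·t and substitute into x ≡ 1 (mod 8): 15·t ≡ 1 − 3 = -2 (mod 8).
    Reduce coefficients mod 8: 7·t ≡ 6 (mod 8).
    The inverse of 7 mod 8 is 7 (since 7·7 = 49 = 6·8 + 1), so t ≡ 7·6 = 42 ≡ 2 (mod 8).
    Then x = 3 + 15·2 = 33, valid modulo lcm(15, 8) = 120: x ≡ 33 (mod 120).
  Combine with x ≡ 4 (mod 10): gcd(120, 10) = 10, and 4 - 33 = -29 is NOT divisible by 10.
    ⇒ system is inconsistent (no integer solution).

No solution (the system is inconsistent).


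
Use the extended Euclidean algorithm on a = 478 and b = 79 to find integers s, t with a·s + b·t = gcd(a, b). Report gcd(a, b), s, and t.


Euclidean algorithm on (478, 79) — divide until remainder is 0:
  478 = 6 · 79 + 4
  79 = 19 · 4 + 3
  4 = 1 · 3 + 1
  3 = 3 · 1 + 0
gcd(478, 79) = 1.
Track Bezout coefficients alongside the remainders: start with r₀ = 478 = a·1 + b·0 (s = 1, t = 0) and r₁ = 79 = a·0 + b·1 (s = 0, t = 1); each new remainder r_{k+1} = r_{k-1} − q_k·r_k inherits s_{k+1} = s_{k-1} − q_k·s_k, t_{k+1} = t_{k-1} − q_k·t_k, so r_k = a·s_k + b·t_k at every step:
  q = 6: r = 4, s = 1 − 6·0 = 1, t = 0 − 6·1 = -6  (check: 478·1 + 79·(-6) = 4)
  q = 19: r = 3, s = 0 − 19·1 = -19, t = 1 − 19·(-6) = 115  (check: 478·(-19) + 79·115 = 3)
  q = 1: r = 1, s = 1 − 1·(-19) = 20, t = -6 − 1·115 = -121  (check: 478·20 + 79·(-121) = 1)
The row with r = 1 (the gcd) gives the Bezout coefficients s = 20, t = -121.
Result: 478 · (20) + 79 · (-121) = 1.

gcd(478, 79) = 1; s = 20, t = -121 (check: 478·20 + 79·(-121) = 1).


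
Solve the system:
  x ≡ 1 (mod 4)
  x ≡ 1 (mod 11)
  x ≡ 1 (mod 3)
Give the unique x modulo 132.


Moduli 4, 11, 3 are pairwise coprime; by CRT there is a unique solution modulo M = 4 · 11 · 3 = 132.
Solve pairwise, accumulating the modulus:
  Start with x ≡ 1 (mod 4).
  Combine with x ≡ 1 (mod 11): since gcd(4, 11) = 1, we get a unique residue mod 44.
    Write x = 1 + 4·t and substitute into x ≡ 1 (mod 11): 4·t ≡ 1 − 1 = 0 (mod 11).
    The inverse of 4 mod 11 is 3 (since 4·3 = 12 = 1·11 + 1), so t ≡ 3·0 = 0 ≡ 0 (mod 11).
    Then x = 1 + 4·0 = 1, valid modulo lcm(4, 11) = 44: x ≡ 1 (mod 44).
  Combine with x ≡ 1 (mod 3): since gcd(44, 3) = 1, we get a unique residue mod 132.
    Write x = 1 + 44·t and substitute into x ≡ 1 (mod 3): 44·t ≡ 1 − 1 = 0 (mod 3).
    Reduce coefficients mod 3: 2·t ≡ 0 (mod 3).
    The inverse of 2 mod 3 is 2 (since 2·2 = 4 = 1·3 + 1), so t ≡ 2·0 = 0 ≡ 0 (mod 3).
    Then x = 1 + 44·0 = 1, valid modulo lcm(44, 3) = 132: x ≡ 1 (mod 132).
Verify: 1 mod 4 = 1 ✓, 1 mod 11 = 1 ✓, 1 mod 3 = 1 ✓.

x ≡ 1 (mod 132).


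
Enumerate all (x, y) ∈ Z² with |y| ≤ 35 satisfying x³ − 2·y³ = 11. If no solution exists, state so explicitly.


The equation is x³ - 2y³ = 11. For fixed y, x³ = 2·y³ + 11, so a solution requires the RHS to be a perfect cube.
Strategy: iterate y from -35 to 35, compute RHS = 2·y³ + 11, and check whether it is a (positive or negative) perfect cube.
Check small values of y:
  y = 0: RHS = 11 is not a perfect cube.
  y = 1: RHS = 13 is not a perfect cube.
  y = -1: RHS = 9 is not a perfect cube.
  y = 2: RHS = 27 = (3)³ ⇒ x = 3 works.
  y = -2: RHS = -5 is not a perfect cube.
  y = 3: RHS = 65 is not a perfect cube.
  y = -3: RHS = -43 is not a perfect cube.
Continuing the search up to |y| = 35 finds no further solutions beyond those listed.
Collected solutions: (3, 2).

Solutions (with |y| ≤ 35): (3, 2).


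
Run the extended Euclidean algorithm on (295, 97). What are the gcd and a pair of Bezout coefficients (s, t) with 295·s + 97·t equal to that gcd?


Euclidean algorithm on (295, 97) — divide until remainder is 0:
  295 = 3 · 97 + 4
  97 = 24 · 4 + 1
  4 = 4 · 1 + 0
gcd(295, 97) = 1.
Track Bezout coefficients alongside the remainders: start with r₀ = 295 = a·1 + b·0 (s = 1, t = 0) and r₁ = 97 = a·0 + b·1 (s = 0, t = 1); each new remainder r_{k+1} = r_{k-1} − q_k·r_k inherits s_{k+1} = s_{k-1} − q_k·s_k, t_{k+1} = t_{k-1} − q_k·t_k, so r_k = a·s_k + b·t_k at every step:
  q = 3: r = 4, s = 1 − 3·0 = 1, t = 0 − 3·1 = -3  (check: 295·1 + 97·(-3) = 4)
  q = 24: r = 1, s = 0 − 24·1 = -24, t = 1 − 24·(-3) = 73  (check: 295·(-24) + 97·73 = 1)
The row with r = 1 (the gcd) gives the Bezout coefficients s = -24, t = 73.
Result: 295 · (-24) + 97 · (73) = 1.

gcd(295, 97) = 1; s = -24, t = 73 (check: 295·(-24) + 97·73 = 1).


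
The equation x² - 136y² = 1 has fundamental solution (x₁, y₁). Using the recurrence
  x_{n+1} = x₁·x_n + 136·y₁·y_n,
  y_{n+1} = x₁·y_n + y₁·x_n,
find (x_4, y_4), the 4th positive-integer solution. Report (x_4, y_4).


Step 1: Find the fundamental solution (x₁, y₁) of x² - 136y² = 1.
  Expand √136 as a continued fraction. a₀ = ⌊√136⌋ = 11; iterate m_{k+1} = d_k·a_k − m_k, d_{k+1} = (136 − m_{k+1}²)/d_k, a_{k+1} = ⌊(a₀ + m_{k+1})/d_{k+1}⌋ (starting m₀ = 0, d₀ = 1), with convergents p_k = a_k·p_{k-1} + p_{k-2}, q_k = a_k·q_{k-1} + q_{k-2} (p₋₁ = 1, q₋₁ = 0):
  k = 0: a₀ = 11; p₀/q₀ = 11/1; p₀² − 136·q₀² = 121 − 136 = -15.
  k = 1: m = 11, d = 15, a = ⌊(11 + 11)/15⌋ = 1; p/q = (1·11 + 1)/(1·1 + 0) = 12/1; p² − 136·q² = 144 − 136 = 8.
  k = 2: m = 4, d = 8, a = ⌊(11 + 4)/8⌋ = 1; p/q = (1·12 + 11)/(1·1 + 1) = 23/2; p² − 136·q² = 529 − 544 = -15.
  k = 3: m = 4, d = 15, a = ⌊(11 + 4)/15⌋ = 1; p/q = (1·23 + 12)/(1·2 + 1) = 35/3; p² − 136·q² = 1225 − 1224 = 1.
  The first convergent with p² − 136·q² = 1 gives the fundamental solution (x₁, y₁) = (35, 3).
Step 2: Apply the recurrence (x_{n+1}, y_{n+1}) = (x₁x_n + 136y₁y_n, x₁y_n + y₁x_n) repeatedly.
  From (x_1, y_1) = (35, 3): x_2 = 35·35 + 136·3·3 = 2449; y_2 = 35·3 + 3·35 = 210.
  From (x_2, y_2) = (2449, 210): x_3 = 35·2449 + 136·3·210 = 171395; y_3 = 35·210 + 3·2449 = 14697.
  From (x_3, y_3) = (171395, 14697): x_4 = 35·171395 + 136·3·14697 = 11995201; y_4 = 35·14697 + 3·171395 = 1028580.
Step 3: Verify x_4² - 136·y_4² = 143884847030401 - 143884847030400 = 1 (should be 1). ✓

(x_1, y_1) = (35, 3); (x_4, y_4) = (11995201, 1028580).


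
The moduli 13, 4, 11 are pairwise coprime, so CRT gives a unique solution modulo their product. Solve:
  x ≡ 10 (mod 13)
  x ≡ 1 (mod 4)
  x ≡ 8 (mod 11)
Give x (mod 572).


Moduli 13, 4, 11 are pairwise coprime; by CRT there is a unique solution modulo M = 13 · 4 · 11 = 572.
Solve pairwise, accumulating the modulus:
  Start with x ≡ 10 (mod 13).
  Combine with x ≡ 1 (mod 4): since gcd(13, 4) = 1, we get a unique residue mod 52.
    Write x = 10 + 13·t and substitute into x ≡ 1 (mod 4): 13·t ≡ 1 − 10 = -9 (mod 4).
    Reduce coefficients mod 4: 1·t ≡ 3 (mod 4).
    So t ≡ 3 (mod 4).
    Then x = 10 + 13·3 = 49, valid modulo lcm(13, 4) = 52: x ≡ 49 (mod 52).
  Combine with x ≡ 8 (mod 11): since gcd(52, 11) = 1, we get a unique residue mod 572.
    Write x = 49 + 52·t and substitute into x ≡ 8 (mod 11): 52·t ≡ 8 − 49 = -41 (mod 11).
    Reduce coefficients mod 11: 8·t ≡ 3 (mod 11).
    The inverse of 8 mod 11 is 7 (since 8·7 = 56 = 5·11 + 1), so t ≡ 7·3 = 21 ≡ 10 (mod 11).
    Then x = 49 + 52·10 = 569, valid modulo lcm(52, 11) = 572: x ≡ 569 (mod 572).
Verify: 569 mod 13 = 10 ✓, 569 mod 4 = 1 ✓, 569 mod 11 = 8 ✓.

x ≡ 569 (mod 572).


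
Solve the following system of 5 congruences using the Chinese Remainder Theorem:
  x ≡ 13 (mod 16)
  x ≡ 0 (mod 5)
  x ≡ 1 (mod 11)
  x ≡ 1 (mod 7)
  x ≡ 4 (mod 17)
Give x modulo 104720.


Product of moduli M = 16 · 5 · 11 · 7 · 17 = 104720.
Merge one congruence at a time:
  Start: x ≡ 13 (mod 16).
  Combine with x ≡ 0 (mod 5); new modulus lcm = 80.
    Write x = 13 + 16·t and substitute into x ≡ 0 (mod 5): 16·t ≡ 0 − 13 = -13 (mod 5).
    Reduce coefficients mod 5: 1·t ≡ 2 (mod 5).
    So t ≡ 2 (mod 5).
    Then x = 13 + 16·2 = 45, valid modulo lcm(16, 5) = 80: x ≡ 45 (mod 80).
  Combine with x ≡ 1 (mod 11); new modulus lcm = 880.
    Write x = 45 + 80·t and substitute into x ≡ 1 (mod 11): 80·t ≡ 1 − 45 = -44 (mod 11).
    Reduce coefficients mod 11: 3·t ≡ 0 (mod 11).
    The inverse of 3 mod 11 is 4 (since 3·4 = 12 = 1·11 + 1), so t ≡ 4·0 = 0 ≡ 0 (mod 11).
    Then x = 45 + 80·0 = 45, valid modulo lcm(80, 11) = 880: x ≡ 45 (mod 880).
  Combine with x ≡ 1 (mod 7); new modulus lcm = 6160.
    Write x = 45 + 880·t and substitute into x ≡ 1 (mod 7): 880·t ≡ 1 − 45 = -44 (mod 7).
    Reduce coefficients mod 7: 5·t ≡ 5 (mod 7).
    The inverse of 5 mod 7 is 3 (since 5·3 = 15 = 2·7 + 1), so t ≡ 3·5 = 15 ≡ 1 (mod 7).
    Then x = 45 + 880·1 = 925, valid modulo lcm(880, 7) = 6160: x ≡ 925 (mod 6160).
  Combine with x ≡ 4 (mod 17); new modulus lcm = 104720.
    Write x = 925 + 6160·t and substitute into x ≡ 4 (mod 17): 6160·t ≡ 4 − 925 = -921 (mod 17).
    Reduce coefficients mod 17: 6·t ≡ 14 (mod 17).
    The inverse of 6 mod 17 is 3 (since 6·3 = 18 = 1·17 + 1), so t ≡ 3·14 = 42 ≡ 8 (mod 17).
    Then x = 925 + 6160·8 = 50205, valid modulo lcm(6160, 17) = 104720: x ≡ 50205 (mod 104720).
Verify against each original: 50205 mod 16 = 13, 50205 mod 5 = 0, 50205 mod 11 = 1, 50205 mod 7 = 1, 50205 mod 17 = 4.

x ≡ 50205 (mod 104720).


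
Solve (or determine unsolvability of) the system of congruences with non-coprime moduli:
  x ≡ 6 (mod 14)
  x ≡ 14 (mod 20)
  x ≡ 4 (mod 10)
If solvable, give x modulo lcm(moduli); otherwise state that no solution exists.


Moduli 14, 20, 10 are not pairwise coprime, so CRT works modulo lcm(m_i) when all pairwise compatibility conditions hold.
Pairwise compatibility: gcd(m_i, m_j) must divide a_i - a_j for every pair.
Merge one congruence at a time:
  Start: x ≡ 6 (mod 14).
  Combine with x ≡ 14 (mod 20): gcd(14, 20) = 2; 14 - 6 = 8, which IS divisible by 2, so compatible.
    Write x = 6 + 14·t and substitute into x ≡ 14 (mod 20): 14·t ≡ 14 − 6 = 8 (mod 20).
    Divide the congruence (and modulus) by g = 2: 7·t ≡ 4 (mod 10).
    The inverse of 7 mod 10 is 3 (since 7·3 = 21 = 2·10 + 1), so t ≡ 3·4 = 12 ≡ 2 (mod 10).
    Then x = 6 + 14·2 = 34, valid modulo lcm(14, 20) = 140: x ≡ 34 (mod 140).
  Combine with x ≡ 4 (mod 10): gcd(140, 10) = 10; 4 - 34 = -30, which IS divisible by 10, so compatible.
    Write x = 34 + 140·t and substitute into x ≡ 4 (mod 10): 140·t ≡ 4 − 34 = -30 (mod 10).
    Divide the congruence (and modulus) by g = 10: 14·t ≡ -3 (mod 1).
    Modulo 1 every t works; take t = 0.
    Then x = 34 + 140·0 = 34, valid modulo lcm(140, 10) = 140: x ≡ 34 (mod 140).
Verify: 34 mod 14 = 6, 34 mod 20 = 14, 34 mod 10 = 4.

x ≡ 34 (mod 140).


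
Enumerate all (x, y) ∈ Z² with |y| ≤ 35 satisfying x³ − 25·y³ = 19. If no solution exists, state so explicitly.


The equation is x³ - 25y³ = 19. For fixed y, x³ = 25·y³ + 19, so a solution requires the RHS to be a perfect cube.
Strategy: iterate y from -35 to 35, compute RHS = 25·y³ + 19, and check whether it is a (positive or negative) perfect cube.
Check small values of y:
  y = 0: RHS = 19 is not a perfect cube.
  y = 1: RHS = 44 is not a perfect cube.
  y = -1: RHS = -6 is not a perfect cube.
  y = 2: RHS = 219 is not a perfect cube.
  y = -2: RHS = -181 is not a perfect cube.
  y = 3: RHS = 694 is not a perfect cube.
  y = -3: RHS = -656 is not a perfect cube.
Continuing the search up to |y| = 35 finds no solutions either.
No (x, y) in the scanned range satisfies the equation.

No integer solutions with |y| ≤ 35.


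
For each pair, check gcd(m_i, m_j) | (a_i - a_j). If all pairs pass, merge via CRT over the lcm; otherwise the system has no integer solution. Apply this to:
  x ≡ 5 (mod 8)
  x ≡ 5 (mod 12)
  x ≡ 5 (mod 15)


Moduli 8, 12, 15 are not pairwise coprime, so CRT works modulo lcm(m_i) when all pairwise compatibility conditions hold.
Pairwise compatibility: gcd(m_i, m_j) must divide a_i - a_j for every pair.
Merge one congruence at a time:
  Start: x ≡ 5 (mod 8).
  Combine with x ≡ 5 (mod 12): gcd(8, 12) = 4; 5 - 5 = 0, which IS divisible by 4, so compatible.
    Write x = 5 + 8·t and substitute into x ≡ 5 (mod 12): 8·t ≡ 5 − 5 = 0 (mod 12).
    Divide the congruence (and modulus) by g = 4: 2·t ≡ 0 (mod 3).
    The inverse of 2 mod 3 is 2 (since 2·2 = 4 = 1·3 + 1), so t ≡ 2·0 = 0 ≡ 0 (mod 3).
    Then x = 5 + 8·0 = 5, valid modulo lcm(8, 12) = 24: x ≡ 5 (mod 24).
  Combine with x ≡ 5 (mod 15): gcd(24, 15) = 3; 5 - 5 = 0, which IS divisible by 3, so compatible.
    Write x = 5 + 24·t and substitute into x ≡ 5 (mod 15): 24·t ≡ 5 − 5 = 0 (mod 15).
    Divide the congruence (and modulus) by g = 3: 8·t ≡ 0 (mod 5).
    Reduce coefficients mod 5: 3·t ≡ 0 (mod 5).
    The inverse of 3 mod 5 is 2 (since 3·2 = 6 = 1·5 + 1), so t ≡ 2·0 = 0 ≡ 0 (mod 5).
    Then x = 5 + 24·0 = 5, valid modulo lcm(24, 15) = 120: x ≡ 5 (mod 120).
Verify: 5 mod 8 = 5, 5 mod 12 = 5, 5 mod 15 = 5.

x ≡ 5 (mod 120).


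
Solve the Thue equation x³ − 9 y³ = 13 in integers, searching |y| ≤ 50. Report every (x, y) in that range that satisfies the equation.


The equation is x³ - 9y³ = 13. For fixed y, x³ = 9·y³ + 13, so a solution requires the RHS to be a perfect cube.
Strategy: iterate y from -50 to 50, compute RHS = 9·y³ + 13, and check whether it is a (positive or negative) perfect cube.
Check small values of y:
  y = 0: RHS = 13 is not a perfect cube.
  y = 1: RHS = 22 is not a perfect cube.
  y = -1: RHS = 4 is not a perfect cube.
  y = 2: RHS = 85 is not a perfect cube.
  y = -2: RHS = -59 is not a perfect cube.
  y = 3: RHS = 256 is not a perfect cube.
  y = -3: RHS = -230 is not a perfect cube.
Continuing the search up to |y| = 50 finds no solutions either.
No (x, y) in the scanned range satisfies the equation.

No integer solutions with |y| ≤ 50.


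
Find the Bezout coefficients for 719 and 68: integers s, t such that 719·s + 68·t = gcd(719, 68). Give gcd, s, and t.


Euclidean algorithm on (719, 68) — divide until remainder is 0:
  719 = 10 · 68 + 39
  68 = 1 · 39 + 29
  39 = 1 · 29 + 10
  29 = 2 · 10 + 9
  10 = 1 · 9 + 1
  9 = 9 · 1 + 0
gcd(719, 68) = 1.
Track Bezout coefficients alongside the remainders: start with r₀ = 719 = a·1 + b·0 (s = 1, t = 0) and r₁ = 68 = a·0 + b·1 (s = 0, t = 1); each new remainder r_{k+1} = r_{k-1} − q_k·r_k inherits s_{k+1} = s_{k-1} − q_k·s_k, t_{k+1} = t_{k-1} − q_k·t_k, so r_k = a·s_k + b·t_k at every step:
  q = 10: r = 39, s = 1 − 10·0 = 1, t = 0 − 10·1 = -10  (check: 719·1 + 68·(-10) = 39)
  q = 1: r = 29, s = 0 − 1·1 = -1, t = 1 − 1·(-10) = 11  (check: 719·(-1) + 68·11 = 29)
  q = 1: r = 10, s = 1 − 1·(-1) = 2, t = -10 − 1·11 = -21  (check: 719·2 + 68·(-21) = 10)
  q = 2: r = 9, s = -1 − 2·2 = -5, t = 11 − 2·(-21) = 53  (check: 719·(-5) + 68·53 = 9)
  q = 1: r = 1, s = 2 − 1·(-5) = 7, t = -21 − 1·53 = -74  (check: 719·7 + 68·(-74) = 1)
The row with r = 1 (the gcd) gives the Bezout coefficients s = 7, t = -74.
Result: 719 · (7) + 68 · (-74) = 1.

gcd(719, 68) = 1; s = 7, t = -74 (check: 719·7 + 68·(-74) = 1).


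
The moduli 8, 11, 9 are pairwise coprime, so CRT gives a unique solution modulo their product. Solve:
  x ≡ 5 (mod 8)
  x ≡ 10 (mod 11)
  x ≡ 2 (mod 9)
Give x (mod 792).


Moduli 8, 11, 9 are pairwise coprime; by CRT there is a unique solution modulo M = 8 · 11 · 9 = 792.
Solve pairwise, accumulating the modulus:
  Start with x ≡ 5 (mod 8).
  Combine with x ≡ 10 (mod 11): since gcd(8, 11) = 1, we get a unique residue mod 88.
    Write x = 5 + 8·t and substitute into x ≡ 10 (mod 11): 8·t ≡ 10 − 5 = 5 (mod 11).
    The inverse of 8 mod 11 is 7 (since 8·7 = 56 = 5·11 + 1), so t ≡ 7·5 = 35 ≡ 2 (mod 11).
    Then x = 5 + 8·2 = 21, valid modulo lcm(8, 11) = 88: x ≡ 21 (mod 88).
  Combine with x ≡ 2 (mod 9): since gcd(88, 9) = 1, we get a unique residue mod 792.
    Write x = 21 + 88·t and substitute into x ≡ 2 (mod 9): 88·t ≡ 2 − 21 = -19 (mod 9).
    Reduce coefficients mod 9: 7·t ≡ 8 (mod 9).
    The inverse of 7 mod 9 is 4 (since 7·4 = 28 = 3·9 + 1), so t ≡ 4·8 = 32 ≡ 5 (mod 9).
    Then x = 21 + 88·5 = 461, valid modulo lcm(88, 9) = 792: x ≡ 461 (mod 792).
Verify: 461 mod 8 = 5 ✓, 461 mod 11 = 10 ✓, 461 mod 9 = 2 ✓.

x ≡ 461 (mod 792).


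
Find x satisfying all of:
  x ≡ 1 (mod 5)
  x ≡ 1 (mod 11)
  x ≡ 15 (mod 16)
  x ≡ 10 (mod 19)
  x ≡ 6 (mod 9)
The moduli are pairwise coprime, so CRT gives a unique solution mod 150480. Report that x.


Product of moduli M = 5 · 11 · 16 · 19 · 9 = 150480.
Merge one congruence at a time:
  Start: x ≡ 1 (mod 5).
  Combine with x ≡ 1 (mod 11); new modulus lcm = 55.
    Write x = 1 + 5·t and substitute into x ≡ 1 (mod 11): 5·t ≡ 1 − 1 = 0 (mod 11).
    The inverse of 5 mod 11 is 9 (since 5·9 = 45 = 4·11 + 1), so t ≡ 9·0 = 0 ≡ 0 (mod 11).
    Then x = 1 + 5·0 = 1, valid modulo lcm(5, 11) = 55: x ≡ 1 (mod 55).
  Combine with x ≡ 15 (mod 16); new modulus lcm = 880.
    Write x = 1 + 55·t and substitute into x ≡ 15 (mod 16): 55·t ≡ 15 − 1 = 14 (mod 16).
    Reduce coefficients mod 16: 7·t ≡ 14 (mod 16).
    The inverse of 7 mod 16 is 7 (since 7·7 = 49 = 3·16 + 1), so t ≡ 7·14 = 98 ≡ 2 (mod 16).
    Then x = 1 + 55·2 = 111, valid modulo lcm(55, 16) = 880: x ≡ 111 (mod 880).
  Combine with x ≡ 10 (mod 19); new modulus lcm = 16720.
    Write x = 111 + 880·t and substitute into x ≡ 10 (mod 19): 880·t ≡ 10 − 111 = -101 (mod 19).
    Reduce coefficients mod 19: 6·t ≡ 13 (mod 19).
    The inverse of 6 mod 19 is 16 (since 6·16 = 96 = 5·19 + 1), so t ≡ 16·13 = 208 ≡ 18 (mod 19).
    Then x = 111 + 880·18 = 15951, valid modulo lcm(880, 19) = 16720: x ≡ 15951 (mod 16720).
  Combine with x ≡ 6 (mod 9); new modulus lcm = 150480.
    Write x = 15951 + 16720·t and substitute into x ≡ 6 (mod 9): 16720·t ≡ 6 − 15951 = -15945 (mod 9).
    Reduce coefficients mod 9: 7·t ≡ 3 (mod 9).
    The inverse of 7 mod 9 is 4 (since 7·4 = 28 = 3·9 + 1), so t ≡ 4·3 = 12 ≡ 3 (mod 9).
    Then x = 15951 + 16720·3 = 66111, valid modulo lcm(16720, 9) = 150480: x ≡ 66111 (mod 150480).
Verify against each original: 66111 mod 5 = 1, 66111 mod 11 = 1, 66111 mod 16 = 15, 66111 mod 19 = 10, 66111 mod 9 = 6.

x ≡ 66111 (mod 150480).


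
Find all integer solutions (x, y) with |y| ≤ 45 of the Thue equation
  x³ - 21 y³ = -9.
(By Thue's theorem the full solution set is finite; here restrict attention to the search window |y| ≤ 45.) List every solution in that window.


The equation is x³ - 21y³ = -9. For fixed y, x³ = 21·y³ − 9, so a solution requires the RHS to be a perfect cube.
Strategy: iterate y from -45 to 45, compute RHS = 21·y³ − 9, and check whether it is a (positive or negative) perfect cube.
Check small values of y:
  y = 0: RHS = -9 is not a perfect cube.
  y = 1: RHS = 12 is not a perfect cube.
  y = -1: RHS = -30 is not a perfect cube.
  y = 2: RHS = 159 is not a perfect cube.
  y = -2: RHS = -177 is not a perfect cube.
  y = 3: RHS = 558 is not a perfect cube.
  y = -3: RHS = -576 is not a perfect cube.
Continuing the search up to |y| = 45 finds no solutions either.
No (x, y) in the scanned range satisfies the equation.

No integer solutions with |y| ≤ 45.


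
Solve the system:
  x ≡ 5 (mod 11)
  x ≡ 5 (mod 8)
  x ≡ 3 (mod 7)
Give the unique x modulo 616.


Moduli 11, 8, 7 are pairwise coprime; by CRT there is a unique solution modulo M = 11 · 8 · 7 = 616.
Solve pairwise, accumulating the modulus:
  Start with x ≡ 5 (mod 11).
  Combine with x ≡ 5 (mod 8): since gcd(11, 8) = 1, we get a unique residue mod 88.
    Write x = 5 + 11·t and substitute into x ≡ 5 (mod 8): 11·t ≡ 5 − 5 = 0 (mod 8).
    Reduce coefficients mod 8: 3·t ≡ 0 (mod 8).
    The inverse of 3 mod 8 is 3 (since 3·3 = 9 = 1·8 + 1), so t ≡ 3·0 = 0 ≡ 0 (mod 8).
    Then x = 5 + 11·0 = 5, valid modulo lcm(11, 8) = 88: x ≡ 5 (mod 88).
  Combine with x ≡ 3 (mod 7): since gcd(88, 7) = 1, we get a unique residue mod 616.
    Write x = 5 + 88·t and substitute into x ≡ 3 (mod 7): 88·t ≡ 3 − 5 = -2 (mod 7).
    Reduce coefficients mod 7: 4·t ≡ 5 (mod 7).
    The inverse of 4 mod 7 is 2 (since 4·2 = 8 = 1·7 + 1), so t ≡ 2·5 = 10 ≡ 3 (mod 7).
    Then x = 5 + 88·3 = 269, valid modulo lcm(88, 7) = 616: x ≡ 269 (mod 616).
Verify: 269 mod 11 = 5 ✓, 269 mod 8 = 5 ✓, 269 mod 7 = 3 ✓.

x ≡ 269 (mod 616).


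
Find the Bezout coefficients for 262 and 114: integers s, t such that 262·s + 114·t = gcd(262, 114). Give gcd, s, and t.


Euclidean algorithm on (262, 114) — divide until remainder is 0:
  262 = 2 · 114 + 34
  114 = 3 · 34 + 12
  34 = 2 · 12 + 10
  12 = 1 · 10 + 2
  10 = 5 · 2 + 0
gcd(262, 114) = 2.
Track Bezout coefficients alongside the remainders: start with r₀ = 262 = a·1 + b·0 (s = 1, t = 0) and r₁ = 114 = a·0 + b·1 (s = 0, t = 1); each new remainder r_{k+1} = r_{k-1} − q_k·r_k inherits s_{k+1} = s_{k-1} − q_k·s_k, t_{k+1} = t_{k-1} − q_k·t_k, so r_k = a·s_k + b·t_k at every step:
  q = 2: r = 34, s = 1 − 2·0 = 1, t = 0 − 2·1 = -2  (check: 262·1 + 114·(-2) = 34)
  q = 3: r = 12, s = 0 − 3·1 = -3, t = 1 − 3·(-2) = 7  (check: 262·(-3) + 114·7 = 12)
  q = 2: r = 10, s = 1 − 2·(-3) = 7, t = -2 − 2·7 = -16  (check: 262·7 + 114·(-16) = 10)
  q = 1: r = 2, s = -3 − 1·7 = -10, t = 7 − 1·(-16) = 23  (check: 262·(-10) + 114·23 = 2)
The row with r = 2 (the gcd) gives the Bezout coefficients s = -10, t = 23.
Result: 262 · (-10) + 114 · (23) = 2.

gcd(262, 114) = 2; s = -10, t = 23 (check: 262·(-10) + 114·23 = 2).


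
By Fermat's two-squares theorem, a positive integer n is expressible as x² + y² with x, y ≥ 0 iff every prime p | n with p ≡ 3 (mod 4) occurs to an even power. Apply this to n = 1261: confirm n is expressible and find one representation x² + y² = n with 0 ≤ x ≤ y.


Step 1: Factor n = 1261 = 13 · 97.
Step 2: Check the mod-4 condition on each prime factor: 13 ≡ 1 (mod 4), exponent 1; 97 ≡ 1 (mod 4), exponent 1.
All primes ≡ 3 (mod 4) appear to even exponent (or don't appear), so by the two-squares theorem n IS expressible as a sum of two squares.
Step 3: Build a representation. Here n = 13 · 97 is a product of primes ≡ 1 (mod 4). Each prime p ≡ 1 (mod 4) is itself a sum of two squares; find a² by testing p − a² for a perfect square:
  13: 13 − 1² = 12, 13 − 2² = 9 = 3² ⇒ 13 = 2² + 3².
  97: 97 − 1² = 96, 97 − 2² = 93, 97 − 3² = 88, 97 − 4² = 81 = 9² ⇒ 97 = 4² + 9².
  Combine using the Brahmagupta–Fibonacci identity (a² + b²)(c² + d²) = (ac − bd)² + (ad + bc)² = (ac + bd)² + (ad − bc)²:
  13 · 97 = 1261: from (2² + 3²)(4² + 9²), take (2·4 − 3·9, 2·9 + 3·4) = (8 − 27, 18 + 12) = (-19, 30); dropping signs (only squares matter) gives (19, 30); check 19² + 30² = 361 + 900 = 1261 ✓.
Step 4: Order so x ≤ y and verify: 19² + 30² = 361 + 900 = 1261 = n. ✓

n = 1261 = 19² + 30² (one valid representation with x ≤ y).


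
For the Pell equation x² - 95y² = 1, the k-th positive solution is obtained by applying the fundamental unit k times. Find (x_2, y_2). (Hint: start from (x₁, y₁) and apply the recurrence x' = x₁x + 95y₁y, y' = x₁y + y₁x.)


Step 1: Find the fundamental solution (x₁, y₁) of x² - 95y² = 1.
  Expand √95 as a continued fraction. a₀ = ⌊√95⌋ = 9; iterate m_{k+1} = d_k·a_k − m_k, d_{k+1} = (95 − m_{k+1}²)/d_k, a_{k+1} = ⌊(a₀ + m_{k+1})/d_{k+1}⌋ (starting m₀ = 0, d₀ = 1), with convergents p_k = a_k·p_{k-1} + p_{k-2}, q_k = a_k·q_{k-1} + q_{k-2} (p₋₁ = 1, q₋₁ = 0):
  k = 0: a₀ = 9; p₀/q₀ = 9/1; p₀² − 95·q₀² = 81 − 95 = -14.
  k = 1: m = 9, d = 14, a = ⌊(9 + 9)/14⌋ = 1; p/q = (1·9 + 1)/(1·1 + 0) = 10/1; p² − 95·q² = 100 − 95 = 5.
  k = 2: m = 5, d = 5, a = ⌊(9 + 5)/5⌋ = 2; p/q = (2·10 + 9)/(2·1 + 1) = 29/3; p² − 95·q² = 841 − 855 = -14.
  k = 3: m = 5, d = 14, a = ⌊(9 + 5)/14⌋ = 1; p/q = (1·29 + 10)/(1·3 + 1) = 39/4; p² − 95·q² = 1521 − 1520 = 1.
  The first convergent with p² − 95·q² = 1 gives the fundamental solution (x₁, y₁) = (39, 4).
Step 2: Apply the recurrence (x_{n+1}, y_{n+1}) = (x₁x_n + 95y₁y_n, x₁y_n + y₁x_n) repeatedly.
  From (x_1, y_1) = (39, 4): x_2 = 39·39 + 95·4·4 = 3041; y_2 = 39·4 + 4·39 = 312.
Step 3: Verify x_2² - 95·y_2² = 9247681 - 9247680 = 1 (should be 1). ✓

(x_1, y_1) = (39, 4); (x_2, y_2) = (3041, 312).


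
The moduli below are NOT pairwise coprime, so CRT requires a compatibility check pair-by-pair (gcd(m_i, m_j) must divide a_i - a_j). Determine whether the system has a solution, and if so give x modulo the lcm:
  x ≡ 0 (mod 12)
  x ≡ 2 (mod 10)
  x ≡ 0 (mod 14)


Moduli 12, 10, 14 are not pairwise coprime, so CRT works modulo lcm(m_i) when all pairwise compatibility conditions hold.
Pairwise compatibility: gcd(m_i, m_j) must divide a_i - a_j for every pair.
Merge one congruence at a time:
  Start: x ≡ 0 (mod 12).
  Combine with x ≡ 2 (mod 10): gcd(12, 10) = 2; 2 - 0 = 2, which IS divisible by 2, so compatible.
    Write x = 0 + 12·t and substitute into x ≡ 2 (mod 10): 12·t ≡ 2 − 0 = 2 (mod 10).
    Divide the congruence (and modulus) by g = 2: 6·t ≡ 1 (mod 5).
    Reduce coefficients mod 5: 1·t ≡ 1 (mod 5).
    So t ≡ 1 (mod 5).
    Then x = 0 + 12·1 = 12, valid modulo lcm(12, 10) = 60: x ≡ 12 (mod 60).
  Combine with x ≡ 0 (mod 14): gcd(60, 14) = 2; 0 - 12 = -12, which IS divisible by 2, so compatible.
    Write x = 12 + 60·t and substitute into x ≡ 0 (mod 14): 60·t ≡ 0 − 12 = -12 (mod 14).
    Divide the congruence (and modulus) by g = 2: 30·t ≡ -6 (mod 7).
    Reduce coefficients mod 7: 2·t ≡ 1 (mod 7).
    The inverse of 2 mod 7 is 4 (since 2·4 = 8 = 1·7 + 1), so t ≡ 4·1 = 4 ≡ 4 (mod 7).
    Then x = 12 + 60·4 = 252, valid modulo lcm(60, 14) = 420: x ≡ 252 (mod 420).
Verify: 252 mod 12 = 0, 252 mod 10 = 2, 252 mod 14 = 0.

x ≡ 252 (mod 420).


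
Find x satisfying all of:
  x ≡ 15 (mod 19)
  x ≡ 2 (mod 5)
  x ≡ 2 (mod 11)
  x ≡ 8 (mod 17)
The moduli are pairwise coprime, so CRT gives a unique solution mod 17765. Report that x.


Product of moduli M = 19 · 5 · 11 · 17 = 17765.
Merge one congruence at a time:
  Start: x ≡ 15 (mod 19).
  Combine with x ≡ 2 (mod 5); new modulus lcm = 95.
    Write x = 15 + 19·t and substitute into x ≡ 2 (mod 5): 19·t ≡ 2 − 15 = -13 (mod 5).
    Reduce coefficients mod 5: 4·t ≡ 2 (mod 5).
    The inverse of 4 mod 5 is 4 (since 4·4 = 16 = 3·5 + 1), so t ≡ 4·2 = 8 ≡ 3 (mod 5).
    Then x = 15 + 19·3 = 72, valid modulo lcm(19, 5) = 95: x ≡ 72 (mod 95).
  Combine with x ≡ 2 (mod 11); new modulus lcm = 1045.
    Write x = 72 + 95·t and substitute into x ≡ 2 (mod 11): 95·t ≡ 2 − 72 = -70 (mod 11).
    Reduce coefficients mod 11: 7·t ≡ 7 (mod 11).
    The inverse of 7 mod 11 is 8 (since 7·8 = 56 = 5·11 + 1), so t ≡ 8·7 = 56 ≡ 1 (mod 11).
    Then x = 72 + 95·1 = 167, valid modulo lcm(95, 11) = 1045: x ≡ 167 (mod 1045).
  Combine with x ≡ 8 (mod 17); new modulus lcm = 17765.
    Write x = 167 + 1045·t and substitute into x ≡ 8 (mod 17): 1045·t ≡ 8 − 167 = -159 (mod 17).
    Reduce coefficients mod 17: 8·t ≡ 11 (mod 17).
    The inverse of 8 mod 17 is 15 (since 8·15 = 120 = 7·17 + 1), so t ≡ 15·11 = 165 ≡ 12 (mod 17).
    Then x = 167 + 1045·12 = 12707, valid modulo lcm(1045, 17) = 17765: x ≡ 12707 (mod 17765).
Verify against each original: 12707 mod 19 = 15, 12707 mod 5 = 2, 12707 mod 11 = 2, 12707 mod 17 = 8.

x ≡ 12707 (mod 17765).


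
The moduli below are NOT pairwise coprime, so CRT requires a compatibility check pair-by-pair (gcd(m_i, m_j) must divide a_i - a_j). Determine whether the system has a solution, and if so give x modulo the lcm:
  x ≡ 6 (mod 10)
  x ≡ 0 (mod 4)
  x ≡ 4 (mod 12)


Moduli 10, 4, 12 are not pairwise coprime, so CRT works modulo lcm(m_i) when all pairwise compatibility conditions hold.
Pairwise compatibility: gcd(m_i, m_j) must divide a_i - a_j for every pair.
Merge one congruence at a time:
  Start: x ≡ 6 (mod 10).
  Combine with x ≡ 0 (mod 4): gcd(10, 4) = 2; 0 - 6 = -6, which IS divisible by 2, so compatible.
    Write x = 6 + 10·t and substitute into x ≡ 0 (mod 4): 10·t ≡ 0 − 6 = -6 (mod 4).
    Divide the congruence (and modulus) by g = 2: 5·t ≡ -3 (mod 2).
    Reduce coefficients mod 2: 1·t ≡ 1 (mod 2).
    So t ≡ 1 (mod 2).
    Then x = 6 + 10·1 = 16, valid modulo lcm(10, 4) = 20: x ≡ 16 (mod 20).
  Combine with x ≡ 4 (mod 12): gcd(20, 12) = 4; 4 - 16 = -12, which IS divisible by 4, so compatible.
    Write x = 16 + 20·t and substitute into x ≡ 4 (mod 12): 20·t ≡ 4 − 16 = -12 (mod 12).
    Divide the congruence (and modulus) by g = 4: 5·t ≡ -3 (mod 3).
    Reduce coefficients mod 3: 2·t ≡ 0 (mod 3).
    The inverse of 2 mod 3 is 2 (since 2·2 = 4 = 1·3 + 1), so t ≡ 2·0 = 0 ≡ 0 (mod 3).
    Then x = 16 + 20·0 = 16, valid modulo lcm(20, 12) = 60: x ≡ 16 (mod 60).
Verify: 16 mod 10 = 6, 16 mod 4 = 0, 16 mod 12 = 4.

x ≡ 16 (mod 60).


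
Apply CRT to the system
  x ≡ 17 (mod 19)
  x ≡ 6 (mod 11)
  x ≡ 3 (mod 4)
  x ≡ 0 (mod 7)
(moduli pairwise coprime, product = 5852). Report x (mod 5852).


Product of moduli M = 19 · 11 · 4 · 7 = 5852.
Merge one congruence at a time:
  Start: x ≡ 17 (mod 19).
  Combine with x ≡ 6 (mod 11); new modulus lcm = 209.
    Write x = 17 + 19·t and substitute into x ≡ 6 (mod 11): 19·t ≡ 6 − 17 = -11 (mod 11).
    Reduce coefficients mod 11: 8·t ≡ 0 (mod 11).
    The inverse of 8 mod 11 is 7 (since 8·7 = 56 = 5·11 + 1), so t ≡ 7·0 = 0 ≡ 0 (mod 11).
    Then x = 17 + 19·0 = 17, valid modulo lcm(19, 11) = 209: x ≡ 17 (mod 209).
  Combine with x ≡ 3 (mod 4); new modulus lcm = 836.
    Write x = 17 + 209·t and substitute into x ≡ 3 (mod 4): 209·t ≡ 3 − 17 = -14 (mod 4).
    Reduce coefficients mod 4: 1·t ≡ 2 (mod 4).
    So t ≡ 2 (mod 4).
    Then x = 17 + 209·2 = 435, valid modulo lcm(209, 4) = 836: x ≡ 435 (mod 836).
  Combine with x ≡ 0 (mod 7); new modulus lcm = 5852.
    Write x = 435 + 836·t and substitute into x ≡ 0 (mod 7): 836·t ≡ 0 − 435 = -435 (mod 7).
    Reduce coefficients mod 7: 3·t ≡ 6 (mod 7).
    The inverse of 3 mod 7 is 5 (since 3·5 = 15 = 2·7 + 1), so t ≡ 5·6 = 30 ≡ 2 (mod 7).
    Then x = 435 + 836·2 = 2107, valid modulo lcm(836, 7) = 5852: x ≡ 2107 (mod 5852).
Verify against each original: 2107 mod 19 = 17, 2107 mod 11 = 6, 2107 mod 4 = 3, 2107 mod 7 = 0.

x ≡ 2107 (mod 5852).


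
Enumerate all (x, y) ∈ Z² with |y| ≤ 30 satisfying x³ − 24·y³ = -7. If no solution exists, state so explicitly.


The equation is x³ - 24y³ = -7. For fixed y, x³ = 24·y³ − 7, so a solution requires the RHS to be a perfect cube.
Strategy: iterate y from -30 to 30, compute RHS = 24·y³ − 7, and check whether it is a (positive or negative) perfect cube.
Check small values of y:
  y = 0: RHS = -7 is not a perfect cube.
  y = 1: RHS = 17 is not a perfect cube.
  y = -1: RHS = -31 is not a perfect cube.
  y = 2: RHS = 185 is not a perfect cube.
  y = -2: RHS = -199 is not a perfect cube.
  y = 3: RHS = 641 is not a perfect cube.
  y = -3: RHS = -655 is not a perfect cube.
Continuing the search up to |y| = 30 finds no solutions either.
No (x, y) in the scanned range satisfies the equation.

No integer solutions with |y| ≤ 30.


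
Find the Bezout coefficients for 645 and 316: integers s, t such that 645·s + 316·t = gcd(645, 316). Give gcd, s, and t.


Euclidean algorithm on (645, 316) — divide until remainder is 0:
  645 = 2 · 316 + 13
  316 = 24 · 13 + 4
  13 = 3 · 4 + 1
  4 = 4 · 1 + 0
gcd(645, 316) = 1.
Track Bezout coefficients alongside the remainders: start with r₀ = 645 = a·1 + b·0 (s = 1, t = 0) and r₁ = 316 = a·0 + b·1 (s = 0, t = 1); each new remainder r_{k+1} = r_{k-1} − q_k·r_k inherits s_{k+1} = s_{k-1} − q_k·s_k, t_{k+1} = t_{k-1} − q_k·t_k, so r_k = a·s_k + b·t_k at every step:
  q = 2: r = 13, s = 1 − 2·0 = 1, t = 0 − 2·1 = -2  (check: 645·1 + 316·(-2) = 13)
  q = 24: r = 4, s = 0 − 24·1 = -24, t = 1 − 24·(-2) = 49  (check: 645·(-24) + 316·49 = 4)
  q = 3: r = 1, s = 1 − 3·(-24) = 73, t = -2 − 3·49 = -149  (check: 645·73 + 316·(-149) = 1)
The row with r = 1 (the gcd) gives the Bezout coefficients s = 73, t = -149.
Result: 645 · (73) + 316 · (-149) = 1.

gcd(645, 316) = 1; s = 73, t = -149 (check: 645·73 + 316·(-149) = 1).


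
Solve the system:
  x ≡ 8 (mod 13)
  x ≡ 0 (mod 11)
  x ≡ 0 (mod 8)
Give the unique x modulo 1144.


Moduli 13, 11, 8 are pairwise coprime; by CRT there is a unique solution modulo M = 13 · 11 · 8 = 1144.
Solve pairwise, accumulating the modulus:
  Start with x ≡ 8 (mod 13).
  Combine with x ≡ 0 (mod 11): since gcd(13, 11) = 1, we get a unique residue mod 143.
    Write x = 8 + 13·t and substitute into x ≡ 0 (mod 11): 13·t ≡ 0 − 8 = -8 (mod 11).
    Reduce coefficients mod 11: 2·t ≡ 3 (mod 11).
    The inverse of 2 mod 11 is 6 (since 2·6 = 12 = 1·11 + 1), so t ≡ 6·3 = 18 ≡ 7 (mod 11).
    Then x = 8 + 13·7 = 99, valid modulo lcm(13, 11) = 143: x ≡ 99 (mod 143).
  Combine with x ≡ 0 (mod 8): since gcd(143, 8) = 1, we get a unique residue mod 1144.
    Write x = 99 + 143·t and substitute into x ≡ 0 (mod 8): 143·t ≡ 0 − 99 = -99 (mod 8).
    Reduce coefficients mod 8: 7·t ≡ 5 (mod 8).
    The inverse of 7 mod 8 is 7 (since 7·7 = 49 = 6·8 + 1), so t ≡ 7·5 = 35 ≡ 3 (mod 8).
    Then x = 99 + 143·3 = 528, valid modulo lcm(143, 8) = 1144: x ≡ 528 (mod 1144).
Verify: 528 mod 13 = 8 ✓, 528 mod 11 = 0 ✓, 528 mod 8 = 0 ✓.

x ≡ 528 (mod 1144).


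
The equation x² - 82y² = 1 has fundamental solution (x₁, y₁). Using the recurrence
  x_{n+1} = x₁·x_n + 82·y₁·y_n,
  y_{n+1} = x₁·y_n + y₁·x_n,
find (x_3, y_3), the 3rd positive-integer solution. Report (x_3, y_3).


Step 1: Find the fundamental solution (x₁, y₁) of x² - 82y² = 1.
  Expand √82 as a continued fraction. a₀ = ⌊√82⌋ = 9; iterate m_{k+1} = d_k·a_k − m_k, d_{k+1} = (82 − m_{k+1}²)/d_k, a_{k+1} = ⌊(a₀ + m_{k+1})/d_{k+1}⌋ (starting m₀ = 0, d₀ = 1), with convergents p_k = a_k·p_{k-1} + p_{k-2}, q_k = a_k·q_{k-1} + q_{k-2} (p₋₁ = 1, q₋₁ = 0):
  k = 0: a₀ = 9; p₀/q₀ = 9/1; p₀² − 82·q₀² = 81 − 82 = -1.
  k = 1: m = 9, d = 1, a = ⌊(9 + 9)/1⌋ = 18; p/q = (18·9 + 1)/(18·1 + 0) = 163/18; p² − 82·q² = 26569 − 26568 = 1.
  The first convergent with p² − 82·q² = 1 gives the fundamental solution (x₁, y₁) = (163, 18).
Step 2: Apply the recurrence (x_{n+1}, y_{n+1}) = (x₁x_n + 82y₁y_n, x₁y_n + y₁x_n) repeatedly.
  From (x_1, y_1) = (163, 18): x_2 = 163·163 + 82·18·18 = 53137; y_2 = 163·18 + 18·163 = 5868.
  From (x_2, y_2) = (53137, 5868): x_3 = 163·53137 + 82·18·5868 = 17322499; y_3 = 163·5868 + 18·53137 = 1912950.
Step 3: Verify x_3² - 82·y_3² = 300068971605001 - 300068971605000 = 1 (should be 1). ✓

(x_1, y_1) = (163, 18); (x_3, y_3) = (17322499, 1912950).


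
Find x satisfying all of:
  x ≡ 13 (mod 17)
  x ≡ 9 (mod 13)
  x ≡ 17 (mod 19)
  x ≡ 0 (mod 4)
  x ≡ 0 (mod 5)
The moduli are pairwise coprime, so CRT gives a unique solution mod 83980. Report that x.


Product of moduli M = 17 · 13 · 19 · 4 · 5 = 83980.
Merge one congruence at a time:
  Start: x ≡ 13 (mod 17).
  Combine with x ≡ 9 (mod 13); new modulus lcm = 221.
    Write x = 13 + 17·t and substitute into x ≡ 9 (mod 13): 17·t ≡ 9 − 13 = -4 (mod 13).
    Reduce coefficients mod 13: 4·t ≡ 9 (mod 13).
    The inverse of 4 mod 13 is 10 (since 4·10 = 40 = 3·13 + 1), so t ≡ 10·9 = 90 ≡ 12 (mod 13).
    Then x = 13 + 17·12 = 217, valid modulo lcm(17, 13) = 221: x ≡ 217 (mod 221).
  Combine with x ≡ 17 (mod 19); new modulus lcm = 4199.
    Write x = 217 + 221·t and substitute into x ≡ 17 (mod 19): 221·t ≡ 17 − 217 = -200 (mod 19).
    Reduce coefficients mod 19: 12·t ≡ 9 (mod 19).
    The inverse of 12 mod 19 is 8 (since 12·8 = 96 = 5·19 + 1), so t ≡ 8·9 = 72 ≡ 15 (mod 19).
    Then x = 217 + 221·15 = 3532, valid modulo lcm(221, 19) = 4199: x ≡ 3532 (mod 4199).
  Combine with x ≡ 0 (mod 4); new modulus lcm = 16796.
    Write x = 3532 + 4199·t and substitute into x ≡ 0 (mod 4): 4199·t ≡ 0 − 3532 = -3532 (mod 4).
    Reduce coefficients mod 4: 3·t ≡ 0 (mod 4).
    The inverse of 3 mod 4 is 3 (since 3·3 = 9 = 2·4 + 1), so t ≡ 3·0 = 0 ≡ 0 (mod 4).
    Then x = 3532 + 4199·0 = 3532, valid modulo lcm(4199, 4) = 16796: x ≡ 3532 (mod 16796).
  Combine with x ≡ 0 (mod 5); new modulus lcm = 83980.
    Write x = 3532 + 16796·t and substitute into x ≡ 0 (mod 5): 16796·t ≡ 0 − 3532 = -3532 (mod 5).
    Reduce coefficients mod 5: 1·t ≡ 3 (mod 5).
    So t ≡ 3 (mod 5).
    Then x = 3532 + 16796·3 = 53920, valid modulo lcm(16796, 5) = 83980: x ≡ 53920 (mod 83980).
Verify against each original: 53920 mod 17 = 13, 53920 mod 13 = 9, 53920 mod 19 = 17, 53920 mod 4 = 0, 53920 mod 5 = 0.

x ≡ 53920 (mod 83980).
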